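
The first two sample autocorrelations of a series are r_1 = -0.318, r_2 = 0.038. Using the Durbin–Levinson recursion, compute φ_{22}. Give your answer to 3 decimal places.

-0.070

φ_{22} = (r_2 − r_1²) / (1 − r_1²)
r_1² = (-0.318)² = 0.101124
Numerator = 0.038 − 0.1011 = -0.0631; denominator = 1 − 0.1011 = 0.8989
φ_{22} = -0.0631 / 0.8989 = -0.070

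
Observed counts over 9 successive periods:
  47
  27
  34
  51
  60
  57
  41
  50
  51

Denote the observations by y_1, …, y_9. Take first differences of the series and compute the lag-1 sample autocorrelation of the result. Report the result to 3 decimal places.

First differences Δy: -20, 7, 17, 9, -3, -16, 9, 1
Mean of differences = 0.5000
Numerator Σ(Δy_t−Δȳ)(Δy_{t+1}−Δȳ) = 6.2500
Denominator Σ(Δy_t−Δȳ)² = 1164.0000
r_1(Δy) = 6.2500 / 1164.0000 = 0.005

0.005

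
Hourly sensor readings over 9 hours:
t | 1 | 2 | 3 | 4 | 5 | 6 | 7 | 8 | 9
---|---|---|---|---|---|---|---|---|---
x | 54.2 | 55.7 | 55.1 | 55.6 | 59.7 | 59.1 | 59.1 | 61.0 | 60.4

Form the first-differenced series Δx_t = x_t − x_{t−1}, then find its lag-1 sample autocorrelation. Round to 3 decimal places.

-0.389

First differences Δx: 1.5, -0.6, 0.5, 4.1, -0.6, 0.0, 1.9, -0.6
Mean of differences = 0.7750
Numerator Σ(Δx_t−Δx̄)(Δx_{t+1}−Δx̄) = -7.4581
Denominator Σ(Δx_t−Δx̄)² = 19.1950
r_1(Δx) = -7.4581 / 19.1950 = -0.389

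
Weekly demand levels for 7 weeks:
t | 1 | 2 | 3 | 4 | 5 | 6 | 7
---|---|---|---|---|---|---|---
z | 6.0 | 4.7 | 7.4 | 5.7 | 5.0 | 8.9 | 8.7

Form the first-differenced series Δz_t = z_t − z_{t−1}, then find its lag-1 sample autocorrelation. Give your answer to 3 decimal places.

First differences Δz: -1.3, 2.7, -1.7, -0.7, 3.9, -0.2
Mean of differences = 0.4500
Numerator Σ(Δz_t−Δz̄)(Δz_{t+1}−Δz̄) = -12.5125
Denominator Σ(Δz_t−Δz̄)² = 26.3950
r_1(Δz) = -12.5125 / 26.3950 = -0.474

-0.474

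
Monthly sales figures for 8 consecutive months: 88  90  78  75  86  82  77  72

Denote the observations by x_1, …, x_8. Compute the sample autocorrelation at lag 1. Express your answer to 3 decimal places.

Mean x̄ = (88 + 90 + 78 + 75 + 86 + 82 + 77 + 72)/8 = 81.0000
Deviations from mean: 7.0000, 9.0000, -3.0000, -6.0000, 5.0000, 1.0000, -4.0000, -9.0000
Σ(x_t−x̄)(x_{t+1}−x̄) = (63.0000) + (-27.0000) + (18.0000) + (-30.0000) + (5.0000) + (-4.0000) + (36.0000) = 61.0000
Denominator Σ(x_t−x̄)² = 298.0000
r_1 = 61.0000 / 298.0000 = 0.205

0.205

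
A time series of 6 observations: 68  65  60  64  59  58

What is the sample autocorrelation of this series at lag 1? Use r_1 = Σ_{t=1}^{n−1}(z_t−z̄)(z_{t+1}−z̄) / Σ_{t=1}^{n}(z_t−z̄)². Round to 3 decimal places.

Mean z̄ = (68 + 65 + 60 + 64 + 59 + 58)/6 = 62.3333
Numerator Σ_{t=1}^{5}(z_t−z̄)(z_{t+1}−z̄) = 13.8889
Denominator Σ(z_t−z̄)² = 77.3333
r_1 = 13.8889 / 77.3333 = 0.180

0.180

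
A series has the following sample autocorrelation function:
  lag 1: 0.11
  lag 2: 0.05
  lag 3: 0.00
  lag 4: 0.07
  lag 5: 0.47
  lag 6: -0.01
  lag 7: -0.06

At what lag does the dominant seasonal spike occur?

The largest autocorrelation is r_5 = 0.47; the remaining lags stay at or below 0.11.
The dominant spike at lag 5 indicates a seasonal period of 5.

5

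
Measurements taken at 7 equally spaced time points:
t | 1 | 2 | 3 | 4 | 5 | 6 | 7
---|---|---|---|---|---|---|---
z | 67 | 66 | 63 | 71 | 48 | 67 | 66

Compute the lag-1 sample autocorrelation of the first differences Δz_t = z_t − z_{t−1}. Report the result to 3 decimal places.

First differences Δz: -1, -3, 8, -23, 19, -1
Mean of differences = -0.1667
Numerator Σ(Δz_t−Δz̄)(Δz_{t+1}−Δz̄) = -660.8611
Denominator Σ(Δz_t−Δz̄)² = 964.8333
r_1(Δz) = -660.8611 / 964.8333 = -0.685

-0.685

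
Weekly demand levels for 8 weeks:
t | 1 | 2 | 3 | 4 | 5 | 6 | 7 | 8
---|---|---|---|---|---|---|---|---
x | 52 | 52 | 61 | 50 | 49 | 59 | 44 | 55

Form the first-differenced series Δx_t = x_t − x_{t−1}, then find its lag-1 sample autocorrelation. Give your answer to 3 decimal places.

-0.633

First differences Δx: 0, 9, -11, -1, 10, -15, 11
Mean of differences = 0.4286
Numerator Σ(Δx_t−Δx̄)(Δx_{t+1}−Δx̄) = -409.7551
Denominator Σ(Δx_t−Δx̄)² = 647.7143
r_1(Δx) = -409.7551 / 647.7143 = -0.633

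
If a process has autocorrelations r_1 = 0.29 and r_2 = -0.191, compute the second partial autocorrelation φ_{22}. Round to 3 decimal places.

φ_{22} = (r_2 − r_1²) / (1 − r_1²)
r_1² = (0.29)² = 0.0841
Numerator = -0.191 − 0.0841 = -0.2751; denominator = 1 − 0.0841 = 0.9159
φ_{22} = -0.2751 / 0.9159 = -0.300

-0.300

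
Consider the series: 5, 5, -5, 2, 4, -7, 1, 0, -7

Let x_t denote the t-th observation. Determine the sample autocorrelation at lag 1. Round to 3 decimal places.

Mean x̄ = (5 + 5 − 5 + 2 + 4 − 7 + 1 + 0 − 7)/9 = -0.2222
Numerator Σ_{t=1}^{8}(x_t−x̄)(x_{t+1}−x̄) = -37.0494
Denominator Σ(x_t−x̄)² = 193.5556
r_1 = -37.0494 / 193.5556 = -0.191

-0.191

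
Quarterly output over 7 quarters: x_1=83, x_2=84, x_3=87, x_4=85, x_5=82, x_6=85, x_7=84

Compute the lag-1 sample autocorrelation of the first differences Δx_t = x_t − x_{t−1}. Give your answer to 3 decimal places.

-0.280

First differences Δx: 1, 3, -2, -3, 3, -1
Mean of differences = 0.1667
Numerator Σ(Δx_t−Δx̄)(Δx_{t+1}−Δx̄) = -9.1944
Denominator Σ(Δx_t−Δx̄)² = 32.8333
r_1(Δx) = -9.1944 / 32.8333 = -0.280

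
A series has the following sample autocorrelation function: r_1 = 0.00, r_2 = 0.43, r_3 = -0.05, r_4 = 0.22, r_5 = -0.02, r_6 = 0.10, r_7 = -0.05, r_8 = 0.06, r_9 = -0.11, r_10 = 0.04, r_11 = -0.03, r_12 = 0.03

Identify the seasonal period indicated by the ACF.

2

The largest autocorrelation is r_2 = 0.43, with a weaker echo at lag 4 (0.22); the remaining lags stay at or below 0.10.
The dominant spike at lag 2 indicates a seasonal period of 2.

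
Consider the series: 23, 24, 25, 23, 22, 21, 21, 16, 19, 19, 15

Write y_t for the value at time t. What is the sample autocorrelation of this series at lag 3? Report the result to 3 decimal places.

Mean ȳ = (23 + 24 + 25 + 23 + 22 + 21 + 21 + 16 + 19 + 19 + 15)/11 = 20.7273
Numerator Σ_{t=1}^{8}(y_t−ȳ)(y_{t+3}−ȳ) = 31.2314
Denominator Σ(y_t−ȳ)² = 102.1818
r_3 = 31.2314 / 102.1818 = 0.306

0.306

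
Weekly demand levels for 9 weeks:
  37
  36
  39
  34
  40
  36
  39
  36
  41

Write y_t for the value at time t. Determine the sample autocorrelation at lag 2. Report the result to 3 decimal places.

0.585

Mean ȳ = (37 + 36 + 39 + 34 + 40 + 36 + 39 + 36 + 41)/9 = 37.5556
Numerator Σ_{t=1}^{7}(y_t−ȳ)(y_{t+2}−ȳ) = 24.7160
Denominator Σ(y_t−ȳ)² = 42.2222
r_2 = 24.7160 / 42.2222 = 0.585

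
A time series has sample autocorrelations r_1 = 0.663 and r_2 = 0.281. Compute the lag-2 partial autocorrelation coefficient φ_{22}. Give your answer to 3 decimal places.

-0.283

φ_{22} = (r_2 − r_1²) / (1 − r_1²)
r_1² = (0.663)² = 0.439569
Numerator = 0.281 − 0.4396 = -0.1586; denominator = 1 − 0.4396 = 0.5604
φ_{22} = -0.1586 / 0.5604 = -0.283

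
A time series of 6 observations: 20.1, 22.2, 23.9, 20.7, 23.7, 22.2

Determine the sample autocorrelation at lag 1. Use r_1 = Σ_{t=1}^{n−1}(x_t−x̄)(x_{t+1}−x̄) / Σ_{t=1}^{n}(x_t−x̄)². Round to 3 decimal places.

Mean x̄ = (20.1 + 22.2 + 23.9 + 20.7 + 23.7 + 22.2)/6 = 22.1333
Deviations from mean: -2.0333, 0.0667, 1.7667, -1.4333, 1.5667, 0.0667
Numerator Σ_{t=1}^{5}(x_t−x̄)(x_{t+1}−x̄) = -4.6911
Denominator Σ(x_t−x̄)² = 11.7733
r_1 = -4.6911 / 11.7733 = -0.398

-0.398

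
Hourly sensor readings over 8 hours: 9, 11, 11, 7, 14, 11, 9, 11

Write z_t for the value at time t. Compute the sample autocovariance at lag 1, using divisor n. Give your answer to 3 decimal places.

Mean z̄ = (9 + 11 + 11 + 7 + 14 + 11 + 9 + 11)/8 = 10.3750
Deviations: -1.3750, 0.6250, 0.6250, -3.3750, 3.6250, 0.6250, -1.3750, 0.6250
Σ_{t=1}^{7}(z_t−z̄)(z_{t+1}−z̄) = -14.2656
γ_1 = -14.2656 / 8 = -1.783

-1.783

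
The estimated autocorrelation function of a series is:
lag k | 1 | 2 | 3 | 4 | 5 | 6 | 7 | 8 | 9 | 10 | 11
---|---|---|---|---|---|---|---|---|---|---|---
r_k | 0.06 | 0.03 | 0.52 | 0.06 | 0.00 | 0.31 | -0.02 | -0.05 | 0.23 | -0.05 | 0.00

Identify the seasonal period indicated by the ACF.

The largest autocorrelation is r_3 = 0.52, with weaker echoes at lags 6 (0.31) and 9 (0.23); the remaining lags stay at or below 0.06.
The dominant spike at lag 3 indicates a seasonal period of 3.

3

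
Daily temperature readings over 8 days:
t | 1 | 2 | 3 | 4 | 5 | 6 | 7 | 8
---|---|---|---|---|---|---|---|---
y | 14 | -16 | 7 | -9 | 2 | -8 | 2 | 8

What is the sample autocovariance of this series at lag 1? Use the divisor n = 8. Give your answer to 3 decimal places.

-54.125

Mean ȳ = (14 − 16 + 7 − 9 + 2 − 8 + 2 + 8)/8 = 0.0000
Deviations: 14.0000, -16.0000, 7.0000, -9.0000, 2.0000, -8.0000, 2.0000, 8.0000
Σ_{t=1}^{7}(y_t−ȳ)(y_{t+1}−ȳ) = -433.0000
γ_1 = -433.0000 / 8 = -54.125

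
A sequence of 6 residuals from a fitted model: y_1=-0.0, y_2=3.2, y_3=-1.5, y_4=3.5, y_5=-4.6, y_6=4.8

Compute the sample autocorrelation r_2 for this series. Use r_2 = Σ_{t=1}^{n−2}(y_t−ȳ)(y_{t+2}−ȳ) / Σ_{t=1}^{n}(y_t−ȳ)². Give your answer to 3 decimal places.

Mean ȳ = (-0.0 + 3.2 − 1.5 + 3.5 − 4.6 + 4.8)/6 = 0.9000
Numerator Σ_{t=1}^{4}(y_t−ȳ)(y_{t+2}−ȳ) = 31.4800
Denominator Σ(y_t−ȳ)² = 64.0800
r_2 = 31.4800 / 64.0800 = 0.491

0.491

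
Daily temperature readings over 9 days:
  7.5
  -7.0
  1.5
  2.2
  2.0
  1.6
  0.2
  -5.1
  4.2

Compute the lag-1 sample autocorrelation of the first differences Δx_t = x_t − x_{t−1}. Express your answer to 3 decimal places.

-0.397

First differences Δx: -14.5, 8.5, 0.7, -0.2, -0.4, -1.4, -5.3, 9.3
Mean of differences = -0.4125
Numerator Σ(Δx_t−Δx̄)(Δx_{t+1}−Δx̄) = -158.0564
Denominator Σ(Δx_t−Δx̄)² = 398.3688
r_1(Δx) = -158.0564 / 398.3688 = -0.397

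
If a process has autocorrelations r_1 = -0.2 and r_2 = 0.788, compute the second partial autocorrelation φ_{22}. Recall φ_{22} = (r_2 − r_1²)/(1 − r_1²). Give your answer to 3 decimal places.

φ_{22} = (r_2 − r_1²) / (1 − r_1²)
r_1² = (-0.2)² = 0.04
Numerator = 0.788 − 0.0400 = 0.7480; denominator = 1 − 0.0400 = 0.9600
φ_{22} = 0.7480 / 0.9600 = 0.779

0.779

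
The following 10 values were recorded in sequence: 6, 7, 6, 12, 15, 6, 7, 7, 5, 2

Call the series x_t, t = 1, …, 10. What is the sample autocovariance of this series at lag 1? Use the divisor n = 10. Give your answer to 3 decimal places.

3.421

Mean x̄ = (6 + 7 + 6 + 12 + 15 + 6 + 7 + 7 + 5 + 2)/10 = 7.3000
Σ_{t=1}^{9}(x_t−x̄)(x_{t+1}−x̄) = 34.2100
γ_1 = 34.2100 / 10 = 3.421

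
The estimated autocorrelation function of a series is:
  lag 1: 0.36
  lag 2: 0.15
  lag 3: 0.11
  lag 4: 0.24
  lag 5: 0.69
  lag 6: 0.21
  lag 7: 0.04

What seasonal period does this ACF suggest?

5

The largest autocorrelation is r_5 = 0.69; the remaining lags stay at or below 0.36. The elevated value at lag 1 (0.36), dropping to 0.15 at lag 2, reflects decaying short-term dependence rather than seasonality.
The dominant spike at lag 5 indicates a seasonal period of 5.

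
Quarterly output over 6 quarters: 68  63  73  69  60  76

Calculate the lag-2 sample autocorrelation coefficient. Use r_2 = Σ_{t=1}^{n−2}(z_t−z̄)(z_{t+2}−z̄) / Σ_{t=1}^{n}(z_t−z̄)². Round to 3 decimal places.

Mean z̄ = (68 + 63 + 73 + 69 + 60 + 76)/6 = 68.1667
Deviations from mean: -0.1667, -5.1667, 4.8333, 0.8333, -8.1667, 7.8333
Numerator Σ_{t=1}^{4}(z_t−z̄)(z_{t+2}−z̄) = -38.0556
Denominator Σ(z_t−z̄)² = 178.8333
r_2 = -38.0556 / 178.8333 = -0.213

-0.213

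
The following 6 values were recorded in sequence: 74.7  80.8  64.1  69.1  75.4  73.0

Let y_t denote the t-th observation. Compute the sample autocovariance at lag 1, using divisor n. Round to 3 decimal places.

-5.204

Mean ȳ = (74.7 + 80.8 + 64.1 + 69.1 + 75.4 + 73.0)/6 = 72.8500
Deviations: 1.8500, 7.9500, -8.7500, -3.7500, 2.5500, 0.1500
Σ_{t=1}^{5}(y_t−ȳ)(y_{t+1}−ȳ) = -31.2225
γ_1 = -31.2225 / 6 = -5.204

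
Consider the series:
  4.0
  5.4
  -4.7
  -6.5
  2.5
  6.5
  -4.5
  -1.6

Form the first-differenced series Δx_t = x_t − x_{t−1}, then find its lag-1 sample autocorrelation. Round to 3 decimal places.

First differences Δx: 1.4, -10.1, -1.8, 9.0, 4.0, -11.0, 2.9
Mean of differences = -0.8000
Numerator Σ(Δx_t−Δx̄)(Δx_{t+1}−Δx̄) = -60.6200
Denominator Σ(Δx_t−Δx̄)² = 329.1400
r_1(Δx) = -60.6200 / 329.1400 = -0.184

-0.184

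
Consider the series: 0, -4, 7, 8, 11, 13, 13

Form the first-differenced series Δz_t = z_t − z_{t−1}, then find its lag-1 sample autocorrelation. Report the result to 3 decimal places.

-0.533

First differences Δz: -4, 11, 1, 3, 2, 0
Mean of differences = 2.1667
Numerator Σ(Δz_t−Δz̄)(Δz_{t+1}−Δz̄) = -65.5278
Denominator Σ(Δz_t−Δz̄)² = 122.8333
r_1(Δz) = -65.5278 / 122.8333 = -0.533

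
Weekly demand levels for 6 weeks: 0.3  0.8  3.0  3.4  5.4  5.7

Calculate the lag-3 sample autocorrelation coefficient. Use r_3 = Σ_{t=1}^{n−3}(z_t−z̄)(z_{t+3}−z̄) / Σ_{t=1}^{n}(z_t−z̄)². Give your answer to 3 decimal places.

-0.253

Mean z̄ = (0.3 + 0.8 + 3.0 + 3.4 + 5.4 + 5.7)/6 = 3.1000
Deviations from mean: -2.8000, -2.3000, -0.1000, 0.3000, 2.3000, 2.6000
Σ(z_t−z̄)(z_{t+3}−z̄) = (-0.8400) + (-5.2900) + (-0.2600) = -6.3900
Denominator Σ(z_t−z̄)² = 25.2800
r_3 = -6.3900 / 25.2800 = -0.253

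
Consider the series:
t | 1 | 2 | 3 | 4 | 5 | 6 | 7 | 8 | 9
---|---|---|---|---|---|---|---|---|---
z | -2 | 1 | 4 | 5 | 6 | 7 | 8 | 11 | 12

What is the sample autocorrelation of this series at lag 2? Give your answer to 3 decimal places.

Mean z̄ = (-2 + 1 + 4 + 5 + 6 + 7 + 8 + 11 + 12)/9 = 5.7778
Σ(z_t−z̄)(z_{t+2}−z̄) = (13.8272) + (3.7160) + (-0.3951) + (-0.9506) + (0.4938) + (6.3827) + (13.8272) = 36.9012
Denominator Σ(z_t−z̄)² = 159.5556
r_2 = 36.9012 / 159.5556 = 0.231

0.231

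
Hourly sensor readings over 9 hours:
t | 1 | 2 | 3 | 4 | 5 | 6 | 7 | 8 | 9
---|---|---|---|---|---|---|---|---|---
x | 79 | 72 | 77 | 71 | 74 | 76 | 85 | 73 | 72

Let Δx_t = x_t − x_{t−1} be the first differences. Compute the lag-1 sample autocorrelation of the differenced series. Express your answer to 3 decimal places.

-0.452

First differences Δx: -7, 5, -6, 3, 2, 9, -12, -1
Mean of differences = -0.8750
Numerator Σ(Δx_t−Δx̄)(Δx_{t+1}−Δx̄) = -154.8906
Denominator Σ(Δx_t−Δx̄)² = 342.8750
r_1(Δx) = -154.8906 / 342.8750 = -0.452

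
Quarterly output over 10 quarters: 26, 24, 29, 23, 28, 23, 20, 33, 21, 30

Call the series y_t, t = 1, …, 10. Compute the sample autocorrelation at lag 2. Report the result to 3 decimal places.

0.286

Mean ȳ = (26 + 24 + 29 + 23 + 28 + 23 + 20 + 33 + 21 + 30)/10 = 25.7000
Numerator Σ_{t=1}^{8}(y_t−ȳ)(y_{t+2}−ȳ) = 45.8200
Denominator Σ(y_t−ȳ)² = 160.1000
r_2 = 45.8200 / 160.1000 = 0.286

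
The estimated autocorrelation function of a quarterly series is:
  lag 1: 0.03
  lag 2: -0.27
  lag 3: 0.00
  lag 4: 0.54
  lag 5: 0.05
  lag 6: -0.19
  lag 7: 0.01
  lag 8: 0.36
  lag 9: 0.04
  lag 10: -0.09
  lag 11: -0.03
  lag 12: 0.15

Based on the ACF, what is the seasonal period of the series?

The largest autocorrelation is r_4 = 0.54, with weaker echoes at lags 8 (0.36) and 12 (0.15); the remaining lags stay at or below 0.05.
The dominant spike at lag 4 indicates a seasonal period of 4.

4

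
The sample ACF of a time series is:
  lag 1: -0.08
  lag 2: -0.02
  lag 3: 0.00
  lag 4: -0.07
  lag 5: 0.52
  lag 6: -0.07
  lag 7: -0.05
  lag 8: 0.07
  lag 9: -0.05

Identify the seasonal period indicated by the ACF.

The largest autocorrelation is r_5 = 0.52; the remaining lags stay at or below 0.07.
The dominant spike at lag 5 indicates a seasonal period of 5.

5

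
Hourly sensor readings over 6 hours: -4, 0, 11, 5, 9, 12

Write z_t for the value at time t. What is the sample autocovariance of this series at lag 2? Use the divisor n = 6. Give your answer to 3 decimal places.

Mean z̄ = (-4 + 0 + 11 + 5 + 9 + 12)/6 = 5.5000
Σ_{t=1}^{4}(z_t−z̄)(z_{t+2}−z̄) = -33.5000
γ_2 = -33.5000 / 6 = -5.583

-5.583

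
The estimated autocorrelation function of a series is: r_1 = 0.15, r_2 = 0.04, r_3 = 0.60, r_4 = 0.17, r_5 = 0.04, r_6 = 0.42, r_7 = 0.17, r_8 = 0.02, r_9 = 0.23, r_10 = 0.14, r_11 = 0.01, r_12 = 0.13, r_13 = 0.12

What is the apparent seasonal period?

3

The largest autocorrelation is r_3 = 0.60, with weaker echoes at lags 6 (0.42) and 9 (0.23); the remaining lags stay at or below 0.17.
The dominant spike at lag 3 indicates a seasonal period of 3.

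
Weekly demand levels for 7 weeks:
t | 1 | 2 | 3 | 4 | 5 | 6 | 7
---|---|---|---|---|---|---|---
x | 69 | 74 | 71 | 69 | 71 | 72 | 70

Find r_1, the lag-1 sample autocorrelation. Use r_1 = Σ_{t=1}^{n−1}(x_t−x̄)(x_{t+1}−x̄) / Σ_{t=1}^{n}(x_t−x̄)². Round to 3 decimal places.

Mean x̄ = (69 + 74 + 71 + 69 + 71 + 72 + 70)/7 = 70.8571
Σ(x_t−x̄)(x_{t+1}−x̄) = (-5.8367) + (0.4490) + (-0.2653) + (-0.2653) + (0.1633) + (-0.9796) = -6.7347
Denominator Σ(x_t−x̄)² = 18.8571
r_1 = -6.7347 / 18.8571 = -0.357

-0.357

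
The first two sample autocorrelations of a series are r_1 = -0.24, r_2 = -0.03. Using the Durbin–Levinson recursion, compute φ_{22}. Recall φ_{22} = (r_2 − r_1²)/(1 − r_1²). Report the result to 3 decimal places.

φ_{22} = (r_2 − r_1²) / (1 − r_1²)
r_1² = (-0.24)² = 0.0576
Numerator = -0.03 − 0.0576 = -0.0876; denominator = 1 − 0.0576 = 0.9424
φ_{22} = -0.0876 / 0.9424 = -0.093

-0.093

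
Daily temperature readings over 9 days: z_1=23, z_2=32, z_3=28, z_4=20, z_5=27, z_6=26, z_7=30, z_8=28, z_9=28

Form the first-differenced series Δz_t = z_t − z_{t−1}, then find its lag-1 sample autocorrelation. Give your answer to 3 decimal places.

First differences Δz: 9, -4, -8, 7, -1, 4, -2, 0
Mean of differences = 0.6250
Numerator Σ(Δz_t−Δz̄)(Δz_{t+1}−Δz̄) = -76.8906
Denominator Σ(Δz_t−Δz̄)² = 227.8750
r_1(Δz) = -76.8906 / 227.8750 = -0.337

-0.337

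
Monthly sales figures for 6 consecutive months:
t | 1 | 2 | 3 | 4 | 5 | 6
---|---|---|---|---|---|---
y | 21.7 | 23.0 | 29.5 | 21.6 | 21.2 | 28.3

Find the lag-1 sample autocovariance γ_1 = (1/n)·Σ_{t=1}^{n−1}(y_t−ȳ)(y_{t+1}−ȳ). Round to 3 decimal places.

Mean ȳ = (21.7 + 23.0 + 29.5 + 21.6 + 21.2 + 28.3)/6 = 24.2167
Σ_{t=1}^{5}(y_t−ȳ)(y_{t+1}−ȳ) = -21.6153
γ_1 = -21.6153 / 6 = -3.603

-3.603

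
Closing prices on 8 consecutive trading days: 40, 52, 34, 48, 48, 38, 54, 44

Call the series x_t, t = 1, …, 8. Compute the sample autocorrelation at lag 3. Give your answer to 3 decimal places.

Mean x̄ = (40 + 52 + 34 + 48 + 48 + 38 + 54 + 44)/8 = 44.7500
Σ(x_t−x̄)(x_{t+3}−x̄) = (-15.4375) + (23.5625) + (72.5625) + (30.0625) + (-2.4375) = 108.3125
Denominator Σ(x_t−x̄)² = 343.5000
r_3 = 108.3125 / 343.5000 = 0.315

0.315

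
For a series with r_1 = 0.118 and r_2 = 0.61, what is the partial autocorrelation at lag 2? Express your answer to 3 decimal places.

φ_{22} = (r_2 − r_1²) / (1 − r_1²)
r_1² = (0.118)² = 0.013924
Numerator = 0.61 − 0.0139 = 0.5961; denominator = 1 − 0.0139 = 0.9861
φ_{22} = 0.5961 / 0.9861 = 0.604

0.604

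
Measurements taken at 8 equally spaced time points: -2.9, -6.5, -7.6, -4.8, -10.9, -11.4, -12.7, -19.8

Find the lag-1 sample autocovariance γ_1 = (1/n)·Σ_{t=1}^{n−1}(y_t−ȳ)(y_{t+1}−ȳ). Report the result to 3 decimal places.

8.722

Mean ȳ = (-2.9 − 6.5 − 7.6 − 4.8 − 10.9 − 11.4 − 12.7 − 19.8)/8 = -9.5750
Σ_{t=1}^{7}(y_t−ȳ)(y_{t+1}−ȳ) = 69.7769
γ_1 = 69.7769 / 8 = 8.722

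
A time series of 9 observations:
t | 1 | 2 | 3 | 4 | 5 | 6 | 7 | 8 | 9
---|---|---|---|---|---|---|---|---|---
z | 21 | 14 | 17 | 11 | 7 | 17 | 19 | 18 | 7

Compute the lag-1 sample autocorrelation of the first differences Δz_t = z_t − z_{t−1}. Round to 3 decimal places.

-0.071

First differences Δz: -7, 3, -6, -4, 10, 2, -1, -11
Mean of differences = -1.7500
Numerator Σ(Δz_t−Δz̄)(Δz_{t+1}−Δz̄) = -22.0625
Denominator Σ(Δz_t−Δz̄)² = 311.5000
r_1(Δz) = -22.0625 / 311.5000 = -0.071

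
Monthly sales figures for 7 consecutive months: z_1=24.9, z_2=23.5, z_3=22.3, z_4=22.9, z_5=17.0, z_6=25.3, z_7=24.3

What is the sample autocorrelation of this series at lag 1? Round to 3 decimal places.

Mean z̄ = (24.9 + 23.5 + 22.3 + 22.9 + 17.0 + 25.3 + 24.3)/7 = 22.8857
Deviations from mean: 2.0143, 0.6143, -0.5857, 0.0143, -5.8857, 2.4143, 1.4143
Σ(z_t−z̄)(z_{t+1}−z̄) = (1.2373) + (-0.3598) + (-0.0084) + (-0.0841) + (-14.2098) + (3.4145) = -10.0102
Denominator Σ(z_t−z̄)² = 47.2486
r_1 = -10.0102 / 47.2486 = -0.212

-0.212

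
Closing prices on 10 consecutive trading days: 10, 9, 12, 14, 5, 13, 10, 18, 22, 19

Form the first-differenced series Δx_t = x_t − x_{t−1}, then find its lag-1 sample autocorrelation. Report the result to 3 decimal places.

First differences Δx: -1, 3, 2, -9, 8, -3, 8, 4, -3
Mean of differences = 1.0000
Numerator Σ(Δx_t−Δx̄)(Δx_{t+1}−Δx̄) = -129.0000
Denominator Σ(Δx_t−Δx̄)² = 248.0000
r_1(Δx) = -129.0000 / 248.0000 = -0.520

-0.520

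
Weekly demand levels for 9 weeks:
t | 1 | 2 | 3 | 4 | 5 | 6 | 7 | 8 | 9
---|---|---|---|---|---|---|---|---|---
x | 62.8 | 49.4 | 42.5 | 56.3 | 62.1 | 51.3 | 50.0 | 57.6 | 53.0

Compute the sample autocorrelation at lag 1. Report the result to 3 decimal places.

Mean x̄ = (62.8 + 49.4 + 42.5 + 56.3 + 62.1 + 51.3 + 50.0 + 57.6 + 53.0)/9 = 53.8889
Numerator Σ_{t=1}^{8}(x_t−x̄)(x_{t+1}−x̄) = -25.4601
Denominator Σ(x_t−x̄)² = 338.8889
r_1 = -25.4601 / 338.8889 = -0.075

-0.075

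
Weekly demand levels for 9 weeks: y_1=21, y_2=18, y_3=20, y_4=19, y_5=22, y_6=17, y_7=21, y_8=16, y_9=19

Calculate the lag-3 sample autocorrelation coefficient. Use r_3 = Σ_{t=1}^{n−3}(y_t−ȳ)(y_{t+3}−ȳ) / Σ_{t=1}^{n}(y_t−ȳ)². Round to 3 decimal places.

Mean ȳ = (21 + 18 + 20 + 19 + 22 + 17 + 21 + 16 + 19)/9 = 19.2222
Numerator Σ_{t=1}^{6}(y_t−ȳ)(y_{t+3}−ȳ) = -14.3704
Denominator Σ(y_t−ȳ)² = 31.5556
r_3 = -14.3704 / 31.5556 = -0.455

-0.455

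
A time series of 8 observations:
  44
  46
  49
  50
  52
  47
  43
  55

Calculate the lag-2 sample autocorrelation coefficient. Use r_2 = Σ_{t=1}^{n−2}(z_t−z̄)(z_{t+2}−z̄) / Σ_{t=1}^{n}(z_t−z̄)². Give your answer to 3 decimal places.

-0.300

Mean z̄ = (44 + 46 + 49 + 50 + 52 + 47 + 43 + 55)/8 = 48.2500
Σ(z_t−z̄)(z_{t+2}−z̄) = (-3.1875) + (-3.9375) + (2.8125) + (-2.1875) + (-19.6875) + (-8.4375) = -34.6250
Denominator Σ(z_t−z̄)² = 115.5000
r_2 = -34.6250 / 115.5000 = -0.300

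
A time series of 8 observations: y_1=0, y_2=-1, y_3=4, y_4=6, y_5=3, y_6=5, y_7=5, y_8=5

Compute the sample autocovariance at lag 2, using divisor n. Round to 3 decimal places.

Mean ȳ = (0 − 1 + 4 + 6 + 3 + 5 + 5 + 5)/8 = 3.3750
Deviations: -3.3750, -4.3750, 0.6250, 2.6250, -0.3750, 1.6250, 1.6250, 1.6250
Σ_{t=1}^{6}(y_t−ȳ)(y_{t+2}−ȳ) = -7.5313
γ_2 = -7.5313 / 8 = -0.941

-0.941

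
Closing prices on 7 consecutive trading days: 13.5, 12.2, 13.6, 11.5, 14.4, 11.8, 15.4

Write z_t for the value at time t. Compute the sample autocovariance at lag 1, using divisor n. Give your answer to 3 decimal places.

-1.169

Mean z̄ = (13.5 + 12.2 + 13.6 + 11.5 + 14.4 + 11.8 + 15.4)/7 = 13.2000
Σ_{t=1}^{6}(z_t−z̄)(z_{t+1}−z̄) = -8.1800
γ_1 = -8.1800 / 7 = -1.169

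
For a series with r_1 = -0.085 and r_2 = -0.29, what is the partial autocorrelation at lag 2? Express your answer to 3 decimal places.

φ_{22} = (r_2 − r_1²) / (1 − r_1²)
r_1² = (-0.085)² = 0.007225
Numerator = -0.29 − 0.0072 = -0.2972; denominator = 1 − 0.0072 = 0.9928
φ_{22} = -0.2972 / 0.9928 = -0.299

-0.299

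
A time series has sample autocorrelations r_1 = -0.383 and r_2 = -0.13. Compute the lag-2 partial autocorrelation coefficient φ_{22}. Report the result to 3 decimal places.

φ_{22} = (r_2 − r_1²) / (1 − r_1²)
r_1² = (-0.383)² = 0.146689
Numerator = -0.13 − 0.1467 = -0.2767; denominator = 1 − 0.1467 = 0.8533
φ_{22} = -0.2767 / 0.8533 = -0.324

-0.324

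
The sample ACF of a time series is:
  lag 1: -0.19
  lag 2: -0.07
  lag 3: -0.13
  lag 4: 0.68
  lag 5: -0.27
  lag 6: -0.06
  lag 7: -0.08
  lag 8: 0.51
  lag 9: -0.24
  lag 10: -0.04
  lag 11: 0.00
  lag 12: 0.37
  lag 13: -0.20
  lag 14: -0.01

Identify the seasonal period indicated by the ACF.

The largest autocorrelation is r_4 = 0.68, with weaker echoes at lags 8 (0.51) and 12 (0.37); the remaining lags stay at or below 0.00.
The dominant spike at lag 4 indicates a seasonal period of 4.

4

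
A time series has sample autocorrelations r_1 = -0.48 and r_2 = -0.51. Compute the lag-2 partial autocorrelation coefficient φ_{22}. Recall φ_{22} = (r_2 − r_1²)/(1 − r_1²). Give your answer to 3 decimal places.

φ_{22} = (r_2 − r_1²) / (1 − r_1²)
r_1² = (-0.48)² = 0.2304
Numerator = -0.51 − 0.2304 = -0.7404; denominator = 1 − 0.2304 = 0.7696
φ_{22} = -0.7404 / 0.7696 = -0.962

-0.962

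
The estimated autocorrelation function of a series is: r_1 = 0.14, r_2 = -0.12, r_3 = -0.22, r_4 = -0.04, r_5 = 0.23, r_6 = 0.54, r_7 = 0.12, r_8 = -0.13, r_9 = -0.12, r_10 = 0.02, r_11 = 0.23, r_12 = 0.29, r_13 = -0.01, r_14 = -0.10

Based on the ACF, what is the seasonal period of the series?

The largest autocorrelation is r_6 = 0.54, with a weaker echo at lag 12 (0.29); the remaining lags stay at or below 0.23.
The dominant spike at lag 6 indicates a seasonal period of 6.

6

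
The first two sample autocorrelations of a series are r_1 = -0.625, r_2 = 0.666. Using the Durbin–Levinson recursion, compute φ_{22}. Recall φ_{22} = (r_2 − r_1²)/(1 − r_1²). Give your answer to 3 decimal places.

0.452

φ_{22} = (r_2 − r_1²) / (1 − r_1²)
r_1² = (-0.625)² = 0.390625
Numerator = 0.666 − 0.3906 = 0.2754; denominator = 1 − 0.3906 = 0.6094
φ_{22} = 0.2754 / 0.6094 = 0.452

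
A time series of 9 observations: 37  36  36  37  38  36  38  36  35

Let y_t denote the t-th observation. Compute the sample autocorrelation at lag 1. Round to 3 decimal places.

Mean ȳ = (37 + 36 + 36 + 37 + 38 + 36 + 38 + 36 + 35)/9 = 36.5556
Numerator Σ_{t=1}^{8}(y_t−ȳ)(y_{t+1}−ȳ) = -1.0864
Denominator Σ(y_t−ȳ)² = 8.2222
r_1 = -1.0864 / 8.2222 = -0.132

-0.132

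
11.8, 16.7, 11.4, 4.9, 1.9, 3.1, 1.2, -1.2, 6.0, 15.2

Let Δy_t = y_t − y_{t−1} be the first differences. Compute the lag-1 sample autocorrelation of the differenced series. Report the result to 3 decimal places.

First differences Δy: 4.9, -5.3, -6.5, -3.0, 1.2, -1.9, -2.4, 7.2, 9.2
Mean of differences = 0.3778
Numerator Σ(Δy_t−Δȳ)(Δy_{t+1}−Δȳ) = 79.5195
Denominator Σ(Δy_t−Δȳ)² = 249.3556
r_1(Δy) = 79.5195 / 249.3556 = 0.319

0.319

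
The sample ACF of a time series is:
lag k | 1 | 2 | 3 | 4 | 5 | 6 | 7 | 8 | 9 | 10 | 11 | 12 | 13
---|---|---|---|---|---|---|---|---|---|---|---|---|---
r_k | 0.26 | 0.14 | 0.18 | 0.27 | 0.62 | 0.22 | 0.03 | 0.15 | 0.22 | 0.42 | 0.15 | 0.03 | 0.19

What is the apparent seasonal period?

5

The largest autocorrelation is r_5 = 0.62, with a weaker echo at lag 10 (0.42); the remaining lags stay at or below 0.27.
The dominant spike at lag 5 indicates a seasonal period of 5.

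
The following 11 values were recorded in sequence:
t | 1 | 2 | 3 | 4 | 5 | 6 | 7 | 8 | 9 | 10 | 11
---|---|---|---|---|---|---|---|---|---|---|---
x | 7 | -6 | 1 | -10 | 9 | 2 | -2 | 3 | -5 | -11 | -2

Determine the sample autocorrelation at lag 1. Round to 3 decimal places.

Mean x̄ = (7 − 6 + 1 − 10 + 9 + 2 − 2 + 3 − 5 − 11 − 2)/11 = -1.2727
Numerator Σ_{t=1}^{10}(x_t−x̄)(x_{t+1}−x̄) = -103.8017
Denominator Σ(x_t−x̄)² = 416.1818
r_1 = -103.8017 / 416.1818 = -0.249

-0.249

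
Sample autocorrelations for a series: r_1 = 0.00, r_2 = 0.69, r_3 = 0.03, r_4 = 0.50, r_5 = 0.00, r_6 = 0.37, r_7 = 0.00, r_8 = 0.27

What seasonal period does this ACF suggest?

2

The largest autocorrelation is r_2 = 0.69, with weaker echoes at lags 4 (0.50), 6 (0.37) and 8 (0.27); the remaining lags stay at or below 0.03.
The dominant spike at lag 2 indicates a seasonal period of 2.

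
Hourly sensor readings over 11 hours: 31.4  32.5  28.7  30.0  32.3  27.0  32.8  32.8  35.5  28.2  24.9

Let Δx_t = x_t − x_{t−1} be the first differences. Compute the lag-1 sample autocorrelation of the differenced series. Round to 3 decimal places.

-0.316

First differences Δx: 1.1, -3.8, 1.3, 2.3, -5.3, 5.8, 0.0, 2.7, -7.3, -3.3
Mean of differences = -0.6500
Numerator Σ(Δx_t−Δx̄)(Δx_{t+1}−Δx̄) = -47.8975
Denominator Σ(Δx_t−Δx̄)² = 151.6050
r_1(Δx) = -47.8975 / 151.6050 = -0.316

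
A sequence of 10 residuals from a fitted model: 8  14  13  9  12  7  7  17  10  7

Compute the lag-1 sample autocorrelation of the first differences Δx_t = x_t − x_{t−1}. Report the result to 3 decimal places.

-0.320

First differences Δx: 6, -1, -4, 3, -5, 0, 10, -7, -3
Mean of differences = -0.1111
Numerator Σ(Δx_t−Δx̄)(Δx_{t+1}−Δx̄) = -78.4568
Denominator Σ(Δx_t−Δx̄)² = 244.8889
r_1(Δx) = -78.4568 / 244.8889 = -0.320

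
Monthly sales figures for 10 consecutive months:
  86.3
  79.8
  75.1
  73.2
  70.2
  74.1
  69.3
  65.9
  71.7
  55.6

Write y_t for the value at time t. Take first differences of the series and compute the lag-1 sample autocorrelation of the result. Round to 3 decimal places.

First differences Δy: -6.5, -4.7, -1.9, -3.0, 3.9, -4.8, -3.4, 5.8, -16.1
Mean of differences = -3.4111
Numerator Σ(Δy_t−Δȳ)(Δy_{t+1}−Δȳ) = -121.2857
Denominator Σ(Δy_t−Δȳ)² = 314.8889
r_1(Δy) = -121.2857 / 314.8889 = -0.385

-0.385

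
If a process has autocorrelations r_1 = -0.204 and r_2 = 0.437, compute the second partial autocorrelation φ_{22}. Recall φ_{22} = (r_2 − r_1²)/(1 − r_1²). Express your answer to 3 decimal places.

φ_{22} = (r_2 − r_1²) / (1 − r_1²)
r_1² = (-0.204)² = 0.041616
Numerator = 0.437 − 0.0416 = 0.3954; denominator = 1 − 0.0416 = 0.9584
φ_{22} = 0.3954 / 0.9584 = 0.413

0.413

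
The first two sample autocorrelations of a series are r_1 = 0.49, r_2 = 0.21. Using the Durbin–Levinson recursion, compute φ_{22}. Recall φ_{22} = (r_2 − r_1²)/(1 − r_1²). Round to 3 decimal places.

-0.040

φ_{22} = (r_2 − r_1²) / (1 − r_1²)
r_1² = (0.49)² = 0.2401
Numerator = 0.21 − 0.2401 = -0.0301; denominator = 1 − 0.2401 = 0.7599
φ_{22} = -0.0301 / 0.7599 = -0.040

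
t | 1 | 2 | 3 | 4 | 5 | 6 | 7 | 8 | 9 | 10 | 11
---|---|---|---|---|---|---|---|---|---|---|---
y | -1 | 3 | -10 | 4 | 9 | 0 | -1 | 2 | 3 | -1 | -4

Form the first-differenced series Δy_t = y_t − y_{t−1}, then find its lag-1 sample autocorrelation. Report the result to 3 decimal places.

First differences Δy: 4, -13, 14, 5, -9, -1, 3, 1, -4, -3
Mean of differences = -0.3000
Numerator Σ(Δy_t−Δȳ)(Δy_{t+1}−Δȳ) = -193.2900
Denominator Σ(Δy_t−Δȳ)² = 522.1000
r_1(Δy) = -193.2900 / 522.1000 = -0.370

-0.370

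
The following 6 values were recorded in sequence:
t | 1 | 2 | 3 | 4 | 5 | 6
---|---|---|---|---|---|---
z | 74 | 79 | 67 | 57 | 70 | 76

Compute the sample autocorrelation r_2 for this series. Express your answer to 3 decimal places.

-0.645

Mean z̄ = (74 + 79 + 67 + 57 + 70 + 76)/6 = 70.5000
Deviations from mean: 3.5000, 8.5000, -3.5000, -13.5000, -0.5000, 5.5000
Numerator Σ_{t=1}^{4}(z_t−z̄)(z_{t+2}−z̄) = -199.5000
Denominator Σ(z_t−z̄)² = 309.5000
r_2 = -199.5000 / 309.5000 = -0.645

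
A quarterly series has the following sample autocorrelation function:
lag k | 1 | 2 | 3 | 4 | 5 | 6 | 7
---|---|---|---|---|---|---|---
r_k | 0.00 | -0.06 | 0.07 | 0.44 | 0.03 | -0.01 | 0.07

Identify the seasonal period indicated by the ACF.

The largest autocorrelation is r_4 = 0.44; the remaining lags stay at or below 0.07.
The dominant spike at lag 4 indicates a seasonal period of 4.

4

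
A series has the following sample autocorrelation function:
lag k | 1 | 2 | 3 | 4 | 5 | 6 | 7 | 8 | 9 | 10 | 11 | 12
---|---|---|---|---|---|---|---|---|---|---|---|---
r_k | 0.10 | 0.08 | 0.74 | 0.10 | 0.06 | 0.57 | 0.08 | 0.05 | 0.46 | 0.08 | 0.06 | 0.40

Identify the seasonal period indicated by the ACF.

The largest autocorrelation is r_3 = 0.74, with weaker echoes at lags 6 (0.57), 9 (0.46) and 12 (0.40); the remaining lags stay at or below 0.10.
The dominant spike at lag 3 indicates a seasonal period of 3.

3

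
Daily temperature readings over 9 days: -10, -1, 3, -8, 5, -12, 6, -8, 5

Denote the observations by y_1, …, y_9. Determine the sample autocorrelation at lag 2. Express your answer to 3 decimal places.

0.524

Mean ȳ = (-10 − 1 + 3 − 8 + 5 − 12 + 6 − 8 + 5)/9 = -2.2222
Σ(y_t−ȳ)(y_{t+2}−ȳ) = (-40.6173) + (-7.0617) + (37.7160) + (56.4938) + (59.3827) + (56.4938) + (59.3827) = 221.7901
Denominator Σ(y_t−ȳ)² = 423.5556
r_2 = 221.7901 / 423.5556 = 0.524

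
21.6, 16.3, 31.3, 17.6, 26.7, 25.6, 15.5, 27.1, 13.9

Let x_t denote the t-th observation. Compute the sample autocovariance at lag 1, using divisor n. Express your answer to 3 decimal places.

-21.302

Mean x̄ = (21.6 + 16.3 + 31.3 + 17.6 + 26.7 + 25.6 + 15.5 + 27.1 + 13.9)/9 = 21.7333
Σ_{t=1}^{8}(x_t−x̄)(x_{t+1}−x̄) = -191.7144
γ_1 = -191.7144 / 9 = -21.302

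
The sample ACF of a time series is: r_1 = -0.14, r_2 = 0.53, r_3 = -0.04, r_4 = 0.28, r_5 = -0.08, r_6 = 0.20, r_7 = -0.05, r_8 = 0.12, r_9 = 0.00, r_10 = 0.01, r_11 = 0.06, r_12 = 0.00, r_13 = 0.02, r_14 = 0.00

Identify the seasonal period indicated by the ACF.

2

The largest autocorrelation is r_2 = 0.53, with weaker echoes at lags 4 (0.28) and 6 (0.20); the remaining lags stay at or below 0.12.
The dominant spike at lag 2 indicates a seasonal period of 2.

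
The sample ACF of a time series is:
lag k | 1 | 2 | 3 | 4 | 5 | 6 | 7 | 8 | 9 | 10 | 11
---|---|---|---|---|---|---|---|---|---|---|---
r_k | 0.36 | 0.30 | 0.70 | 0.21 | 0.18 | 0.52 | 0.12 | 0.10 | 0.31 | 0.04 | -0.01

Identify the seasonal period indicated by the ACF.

3

The largest autocorrelation is r_3 = 0.70, with a weaker echo at lag 6 (0.52); the remaining lags stay at or below 0.36. The elevated value at lag 1 (0.36), dropping to 0.30 at lag 2, reflects decaying short-term dependence rather than seasonality.
The dominant spike at lag 3 indicates a seasonal period of 3.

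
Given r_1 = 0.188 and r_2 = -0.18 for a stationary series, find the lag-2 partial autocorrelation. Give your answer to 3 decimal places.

φ_{22} = (r_2 − r_1²) / (1 − r_1²)
r_1² = (0.188)² = 0.035344
Numerator = -0.18 − 0.0353 = -0.2153; denominator = 1 − 0.0353 = 0.9647
φ_{22} = -0.2153 / 0.9647 = -0.223

-0.223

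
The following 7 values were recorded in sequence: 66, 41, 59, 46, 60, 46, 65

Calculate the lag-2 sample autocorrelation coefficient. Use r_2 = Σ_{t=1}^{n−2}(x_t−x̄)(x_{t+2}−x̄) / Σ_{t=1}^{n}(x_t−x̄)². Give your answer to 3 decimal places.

0.518

Mean x̄ = (66 + 41 + 59 + 46 + 60 + 46 + 65)/7 = 54.7143
Deviations from mean: 11.2857, -13.7143, 4.2857, -8.7143, 5.2857, -8.7143, 10.2857
Σ(x_t−x̄)(x_{t+2}−x̄) = (48.3673) + (119.5102) + (22.6531) + (75.9388) + (54.3673) = 320.8367
Denominator Σ(x_t−x̄)² = 619.4286
r_2 = 320.8367 / 619.4286 = 0.518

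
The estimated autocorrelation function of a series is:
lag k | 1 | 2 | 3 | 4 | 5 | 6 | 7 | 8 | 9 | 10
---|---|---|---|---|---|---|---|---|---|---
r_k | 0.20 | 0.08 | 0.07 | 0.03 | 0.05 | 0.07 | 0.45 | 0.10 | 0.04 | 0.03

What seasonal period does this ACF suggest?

The largest autocorrelation is r_7 = 0.45; the remaining lags stay at or below 0.20. The elevated value at lag 1 (0.20), dropping to 0.08 at lag 2, reflects decaying short-term dependence rather than seasonality.
The dominant spike at lag 7 indicates a seasonal period of 7.

7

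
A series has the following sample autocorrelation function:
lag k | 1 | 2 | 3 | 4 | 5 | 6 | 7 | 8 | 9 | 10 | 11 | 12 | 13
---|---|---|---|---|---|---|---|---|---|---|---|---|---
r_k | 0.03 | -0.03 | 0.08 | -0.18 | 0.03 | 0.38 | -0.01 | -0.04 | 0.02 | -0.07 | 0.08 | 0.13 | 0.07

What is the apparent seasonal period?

The largest autocorrelation is r_6 = 0.38; the remaining lags stay at or below 0.13.
The dominant spike at lag 6 indicates a seasonal period of 6.

6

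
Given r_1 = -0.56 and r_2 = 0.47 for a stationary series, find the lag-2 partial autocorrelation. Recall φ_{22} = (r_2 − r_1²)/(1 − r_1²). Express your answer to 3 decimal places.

φ_{22} = (r_2 − r_1²) / (1 − r_1²)
r_1² = (-0.56)² = 0.3136
Numerator = 0.47 − 0.3136 = 0.1564; denominator = 1 − 0.3136 = 0.6864
φ_{22} = 0.1564 / 0.6864 = 0.228

0.228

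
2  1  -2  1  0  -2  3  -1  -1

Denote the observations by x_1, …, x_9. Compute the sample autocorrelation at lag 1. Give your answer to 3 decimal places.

-0.402

Mean x̄ = (2 + 1 − 2 + 1 + 0 − 2 + 3 − 1 − 1)/9 = 0.1111
Numerator Σ_{t=1}^{8}(x_t−x̄)(x_{t+1}−x̄) = -10.0123
Denominator Σ(x_t−x̄)² = 24.8889
r_1 = -10.0123 / 24.8889 = -0.402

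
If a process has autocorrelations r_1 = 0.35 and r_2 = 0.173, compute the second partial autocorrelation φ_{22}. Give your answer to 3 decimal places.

φ_{22} = (r_2 − r_1²) / (1 − r_1²)
r_1² = (0.35)² = 0.1225
Numerator = 0.173 − 0.1225 = 0.0505; denominator = 1 − 0.1225 = 0.8775
φ_{22} = 0.0505 / 0.8775 = 0.058

0.058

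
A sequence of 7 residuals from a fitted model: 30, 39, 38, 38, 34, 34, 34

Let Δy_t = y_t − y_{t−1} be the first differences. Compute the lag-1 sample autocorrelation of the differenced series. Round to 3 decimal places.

-0.064

First differences Δy: 9, -1, 0, -4, 0, 0
Mean of differences = 0.6667
Numerator Σ(Δy_t−Δȳ)(Δy_{t+1}−Δȳ) = -6.1111
Denominator Σ(Δy_t−Δȳ)² = 95.3333
r_1(Δy) = -6.1111 / 95.3333 = -0.064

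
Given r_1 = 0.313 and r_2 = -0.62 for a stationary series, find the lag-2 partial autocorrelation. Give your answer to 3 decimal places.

-0.796

φ_{22} = (r_2 − r_1²) / (1 − r_1²)
r_1² = (0.313)² = 0.097969
Numerator = -0.62 − 0.0980 = -0.7180; denominator = 1 − 0.0980 = 0.9020
φ_{22} = -0.7180 / 0.9020 = -0.796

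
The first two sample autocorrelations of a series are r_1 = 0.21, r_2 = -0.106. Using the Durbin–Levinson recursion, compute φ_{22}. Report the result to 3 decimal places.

-0.157

φ_{22} = (r_2 − r_1²) / (1 − r_1²)
r_1² = (0.21)² = 0.0441
Numerator = -0.106 − 0.0441 = -0.1501; denominator = 1 − 0.0441 = 0.9559
φ_{22} = -0.1501 / 0.9559 = -0.157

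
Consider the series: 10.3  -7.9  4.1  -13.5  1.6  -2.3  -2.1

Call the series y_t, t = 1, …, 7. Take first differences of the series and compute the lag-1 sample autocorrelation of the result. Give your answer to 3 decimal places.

-0.746

First differences Δy: -18.2, 12.0, -17.6, 15.1, -3.9, 0.2
Mean of differences = -2.0667
Numerator Σ(Δy_t−Δȳ)(Δy_{t+1}−Δȳ) = -747.7278
Denominator Σ(Δy_t−Δȳ)² = 1002.6333
r_1(Δy) = -747.7278 / 1002.6333 = -0.746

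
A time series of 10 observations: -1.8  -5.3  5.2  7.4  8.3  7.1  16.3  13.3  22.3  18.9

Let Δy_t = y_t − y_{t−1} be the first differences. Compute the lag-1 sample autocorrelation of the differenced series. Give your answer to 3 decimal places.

-0.663

First differences Δy: -3.5, 10.5, 2.2, 0.9, -1.2, 9.2, -3.0, 9.0, -3.4
Mean of differences = 2.3000
Numerator Σ(Δy_t−Δȳ)(Δy_{t+1}−Δȳ) = -177.7600
Denominator Σ(Δy_t−Δȳ)² = 268.1800
r_1(Δy) = -177.7600 / 268.1800 = -0.663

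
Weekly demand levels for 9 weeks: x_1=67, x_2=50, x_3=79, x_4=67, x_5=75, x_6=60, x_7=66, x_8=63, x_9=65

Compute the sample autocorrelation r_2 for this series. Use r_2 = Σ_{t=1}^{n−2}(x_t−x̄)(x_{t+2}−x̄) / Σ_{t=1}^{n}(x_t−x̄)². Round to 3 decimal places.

0.234

Mean x̄ = (67 + 50 + 79 + 67 + 75 + 60 + 66 + 63 + 65)/9 = 65.7778
Σ(x_t−x̄)(x_{t+2}−x̄) = (16.1605) + (-19.2840) + (121.9383) + (-7.0617) + (2.0494) + (16.0494) + (-0.1728) = 129.6790
Denominator Σ(x_t−x̄)² = 553.5556
r_2 = 129.6790 / 553.5556 = 0.234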